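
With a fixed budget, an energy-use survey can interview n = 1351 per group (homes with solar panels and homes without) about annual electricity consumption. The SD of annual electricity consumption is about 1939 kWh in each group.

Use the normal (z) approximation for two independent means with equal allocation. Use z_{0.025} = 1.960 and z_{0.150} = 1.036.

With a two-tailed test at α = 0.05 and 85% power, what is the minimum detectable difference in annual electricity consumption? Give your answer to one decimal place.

δ = (z_{α/2} + z_β) · √((σ₁²+σ₂²)/n)
  = (1.960 + 1.036) · √(7519442/1351)
  = 2.996 · √5565.8
  = 2.996 · 74.6045
  = 223.5151

Minimum detectable difference ≈ 223.5 kWh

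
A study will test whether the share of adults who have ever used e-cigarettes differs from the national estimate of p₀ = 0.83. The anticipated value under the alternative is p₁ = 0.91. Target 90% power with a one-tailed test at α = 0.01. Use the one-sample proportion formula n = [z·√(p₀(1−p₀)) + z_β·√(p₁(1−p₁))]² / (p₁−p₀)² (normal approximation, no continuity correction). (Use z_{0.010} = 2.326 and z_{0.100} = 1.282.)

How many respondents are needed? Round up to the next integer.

n = [z_α·√(p₀q₀) + z_β·√(p₁q₁)]² / (p₁ − p₀)²
  = [2.326·√(0.83·0.17) + 1.282·√(0.91·0.09)]² / (0.08)²
  = [2.326·0.3756 + 1.282·0.2862]² / 0.0064
  = [1.2406]² / 0.0064
  = 240.49
Round up → n = 241.

n = 241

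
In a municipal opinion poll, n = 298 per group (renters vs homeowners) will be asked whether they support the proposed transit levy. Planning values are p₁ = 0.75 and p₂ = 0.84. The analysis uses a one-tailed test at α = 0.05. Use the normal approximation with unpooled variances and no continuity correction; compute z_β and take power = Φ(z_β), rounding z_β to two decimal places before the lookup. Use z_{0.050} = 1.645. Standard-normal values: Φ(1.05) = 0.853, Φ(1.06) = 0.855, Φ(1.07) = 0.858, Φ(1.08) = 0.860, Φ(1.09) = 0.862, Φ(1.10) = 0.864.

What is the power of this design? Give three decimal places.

Power ≈ 0.862

z_β = |p₁−p₂|·√(n/[p₁q₁+p₂q₂]) − z_α
    = 0.09 · √(298/0.3219) − 1.645
    = 0.09 · 30.4262 − 1.645
    = 2.7384 − 1.645 = 1.0934 → 1.09
Power = Φ(1.09) = 0.862.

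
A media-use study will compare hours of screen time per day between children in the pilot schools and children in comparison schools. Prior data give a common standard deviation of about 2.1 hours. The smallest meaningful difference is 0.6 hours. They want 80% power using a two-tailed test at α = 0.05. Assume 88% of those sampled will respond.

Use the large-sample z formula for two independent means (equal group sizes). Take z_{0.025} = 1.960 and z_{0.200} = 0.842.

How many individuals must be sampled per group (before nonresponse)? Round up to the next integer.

n = 219 per group

n = (z_{α/2} + z_β)² · (σ₁² + σ₂²) / δ²
  = (1.960 + 0.842)² · (2·2.1² = 8.82) / 0.6²
  = 7.8512 · 8.82 / 0.36
  = 192.35
Adjust for 88% response: 192.35 / 0.88 = 218.58.
Round up → n = 219 per group.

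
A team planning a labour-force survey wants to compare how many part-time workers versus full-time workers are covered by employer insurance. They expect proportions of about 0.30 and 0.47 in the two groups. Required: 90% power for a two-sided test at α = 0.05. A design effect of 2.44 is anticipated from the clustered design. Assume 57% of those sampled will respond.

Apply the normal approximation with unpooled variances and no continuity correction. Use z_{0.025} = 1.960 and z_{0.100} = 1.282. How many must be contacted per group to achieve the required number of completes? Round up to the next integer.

n = (z_{α/2} + z_β)² · [p₁(1−p₁) + p₂(1−p₂)] / (p₁ − p₂)²
  = (1.960 + 1.282)² · (0.30·0.70 + 0.47·0.53) / (-0.17)²
  = (3.242)² · (0.2100 + 0.2491) / 0.0289
  = 10.5106 · 0.4591 / 0.0289
  = 166.97
Design effect: 2.44 × 166.97 = 407.40.
Adjust for 57% response: 407.40 / 0.57 = 714.74.
Round up → n = 715 per group.

n = 715 per group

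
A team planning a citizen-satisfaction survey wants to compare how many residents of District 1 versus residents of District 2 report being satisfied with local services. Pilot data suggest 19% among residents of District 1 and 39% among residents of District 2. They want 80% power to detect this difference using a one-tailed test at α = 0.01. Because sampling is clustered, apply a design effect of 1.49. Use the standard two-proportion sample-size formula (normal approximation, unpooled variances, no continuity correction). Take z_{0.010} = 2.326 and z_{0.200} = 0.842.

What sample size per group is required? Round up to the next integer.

n = 147 per group

n = (z_α + z_β)² · [p₁(1−p₁) + p₂(1−p₂)] / (p₁ − p₂)²
  = (2.326 + 0.842)² · (0.19·0.81 + 0.39·0.61) / (-0.20)²
  = (3.168)² · (0.1539 + 0.2379) / 0.0400
  = 10.0362 · 0.3918 / 0.0400
  = 98.30
Design effect: 1.49 × 98.30 = 146.47.
Round up → n = 147 per group.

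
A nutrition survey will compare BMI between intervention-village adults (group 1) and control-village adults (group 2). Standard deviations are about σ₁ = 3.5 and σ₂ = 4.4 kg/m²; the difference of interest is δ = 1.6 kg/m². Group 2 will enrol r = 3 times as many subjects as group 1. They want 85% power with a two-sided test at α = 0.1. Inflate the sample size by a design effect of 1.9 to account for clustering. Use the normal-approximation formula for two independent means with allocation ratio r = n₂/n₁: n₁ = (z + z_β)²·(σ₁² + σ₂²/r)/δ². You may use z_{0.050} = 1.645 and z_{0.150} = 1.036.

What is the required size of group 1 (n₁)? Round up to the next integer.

n₁ = 100

n₁ = (z_{α/2} + z_β)² · (σ₁² + σ₂²/r) / δ²
   = (1.645 + 1.036)² · (3.5² + 4.4²/3) / 1.6²
   = 7.1878 · (12.25 + 6.4533) / 2.56
   = 7.1878 · 18.7033 / 2.56
   = 52.51
Design effect: 1.9 × 52.51 = 99.78.
Round up → n₁ = 100; n₂ = r·n₁ = 3 × 100 = 300.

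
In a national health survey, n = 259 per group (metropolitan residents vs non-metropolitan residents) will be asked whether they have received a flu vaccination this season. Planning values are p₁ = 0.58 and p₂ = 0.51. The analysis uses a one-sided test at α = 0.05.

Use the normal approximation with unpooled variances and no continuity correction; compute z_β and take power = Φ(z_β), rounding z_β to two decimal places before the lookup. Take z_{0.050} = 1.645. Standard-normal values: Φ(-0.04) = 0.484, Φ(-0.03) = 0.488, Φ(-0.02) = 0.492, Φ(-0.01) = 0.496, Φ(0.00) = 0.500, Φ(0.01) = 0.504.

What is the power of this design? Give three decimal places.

Power ≈ 0.484

z_β = |p₁−p₂|·√(n/[p₁q₁+p₂q₂]) − z_α
    = 0.07 · √(259/0.4935) − 1.645
    = 0.07 · 22.9090 − 1.645
    = 1.6036 − 1.645 = -0.0414 → -0.04
Power = Φ(-0.04) = 0.484.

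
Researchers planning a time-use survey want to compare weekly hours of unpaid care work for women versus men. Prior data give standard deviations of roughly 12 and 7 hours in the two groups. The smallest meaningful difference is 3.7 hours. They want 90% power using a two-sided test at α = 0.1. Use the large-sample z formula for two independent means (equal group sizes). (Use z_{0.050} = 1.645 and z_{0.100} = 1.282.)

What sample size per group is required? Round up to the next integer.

n = 121 per group

n = (z_{α/2} + z_β)² · (σ₁² + σ₂²) / δ²
  = (1.645 + 1.282)² · (12² + 7² = 193) / 3.7²
  = 8.5673 · 193 / 13.69
  = 120.78
Round up → n = 121 per group.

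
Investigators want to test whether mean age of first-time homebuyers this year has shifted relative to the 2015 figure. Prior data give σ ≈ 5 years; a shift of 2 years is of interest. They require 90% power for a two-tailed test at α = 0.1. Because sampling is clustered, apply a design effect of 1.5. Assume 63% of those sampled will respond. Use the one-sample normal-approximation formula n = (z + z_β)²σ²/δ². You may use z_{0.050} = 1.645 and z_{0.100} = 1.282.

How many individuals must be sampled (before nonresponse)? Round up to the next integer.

n = 128

n = (z_{α/2} + z_β)² · σ² / δ²
  = (1.645 + 1.282)² · 5² / 2²
  = 8.5673 · 25 / 4
  = 53.55
Design effect: 1.5 × 53.55 = 80.32.
Adjust for 63% response: 80.32 / 0.63 = 127.49.
Round up → n = 128.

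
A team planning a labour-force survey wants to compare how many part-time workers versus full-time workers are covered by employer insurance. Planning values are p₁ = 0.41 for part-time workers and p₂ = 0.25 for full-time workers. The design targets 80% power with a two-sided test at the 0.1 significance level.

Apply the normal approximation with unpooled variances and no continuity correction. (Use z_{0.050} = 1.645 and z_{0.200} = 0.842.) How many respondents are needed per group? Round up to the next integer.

n = 104 per group

n = (z_{α/2} + z_β)² · [p₁(1−p₁) + p₂(1−p₂)] / (p₁ − p₂)²
  = (1.645 + 0.842)² · (0.41·0.59 + 0.25·0.75) / (0.16)²
  = (2.487)² · (0.2419 + 0.1875) / 0.0256
  = 6.1852 · 0.4294 / 0.0256
  = 103.75
Round up → n = 104 per group.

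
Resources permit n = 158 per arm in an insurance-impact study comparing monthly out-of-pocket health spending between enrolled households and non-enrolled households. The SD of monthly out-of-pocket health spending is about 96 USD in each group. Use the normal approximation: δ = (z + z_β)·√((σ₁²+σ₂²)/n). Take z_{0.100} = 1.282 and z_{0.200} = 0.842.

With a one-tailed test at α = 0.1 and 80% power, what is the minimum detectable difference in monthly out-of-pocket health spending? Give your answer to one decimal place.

δ = (z_α + z_β) · √((σ₁²+σ₂²)/n)
  = (1.282 + 0.842) · √(18432/158)
  = 2.124 · √116.6582
  = 2.124 · 10.8008
  = 22.9410

Minimum detectable difference ≈ 22.9 USD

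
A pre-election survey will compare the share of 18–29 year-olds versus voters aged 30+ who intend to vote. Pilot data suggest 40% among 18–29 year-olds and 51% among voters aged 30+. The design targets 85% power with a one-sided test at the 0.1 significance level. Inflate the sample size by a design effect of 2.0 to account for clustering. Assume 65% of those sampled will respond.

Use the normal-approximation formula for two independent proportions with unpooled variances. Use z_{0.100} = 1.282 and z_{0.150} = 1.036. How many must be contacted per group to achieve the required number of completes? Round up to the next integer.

n = (z_α + z_β)² · [p₁(1−p₁) + p₂(1−p₂)] / (p₁ − p₂)²
  = (1.282 + 1.036)² · (0.40·0.60 + 0.51·0.49) / (-0.11)²
  = (2.318)² · (0.2400 + 0.2499) / 0.0121
  = 5.3731 · 0.4899 / 0.0121
  = 217.54
Design effect: 2.0 × 217.54 = 435.09.
Adjust for 65% response: 435.09 / 0.65 = 669.37.
Round up → n = 670 per group.

n = 670 per group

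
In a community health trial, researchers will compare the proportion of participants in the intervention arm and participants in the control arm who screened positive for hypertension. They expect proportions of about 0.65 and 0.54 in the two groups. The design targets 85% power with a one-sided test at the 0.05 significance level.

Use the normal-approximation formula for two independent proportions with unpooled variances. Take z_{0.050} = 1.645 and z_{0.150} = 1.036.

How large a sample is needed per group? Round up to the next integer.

n = 283 per group

n = (z_α + z_β)² · [p₁(1−p₁) + p₂(1−p₂)] / (p₁ − p₂)²
  = (1.645 + 1.036)² · (0.65·0.35 + 0.54·0.46) / (0.11)²
  = (2.681)² · (0.2275 + 0.2484) / 0.0121
  = 7.1878 · 0.4759 / 0.0121
  = 282.70
Round up → n = 283 per group.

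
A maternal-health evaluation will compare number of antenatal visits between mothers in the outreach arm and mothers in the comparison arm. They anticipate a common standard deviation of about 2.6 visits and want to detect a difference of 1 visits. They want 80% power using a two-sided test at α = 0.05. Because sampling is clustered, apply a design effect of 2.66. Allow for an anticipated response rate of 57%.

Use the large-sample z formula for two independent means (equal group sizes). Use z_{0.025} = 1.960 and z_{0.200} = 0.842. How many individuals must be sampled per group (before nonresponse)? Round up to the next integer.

n = 496 per group

n = (z_{α/2} + z_β)² · (σ₁² + σ₂²) / δ²
  = (1.960 + 0.842)² · (2·2.6² = 13.52) / 1²
  = 7.8512 · 13.52 / 1
  = 106.15
Design effect: 2.66 × 106.15 = 282.35.
Adjust for 57% response: 282.35 / 0.57 = 495.36.
Round up → n = 496 per group.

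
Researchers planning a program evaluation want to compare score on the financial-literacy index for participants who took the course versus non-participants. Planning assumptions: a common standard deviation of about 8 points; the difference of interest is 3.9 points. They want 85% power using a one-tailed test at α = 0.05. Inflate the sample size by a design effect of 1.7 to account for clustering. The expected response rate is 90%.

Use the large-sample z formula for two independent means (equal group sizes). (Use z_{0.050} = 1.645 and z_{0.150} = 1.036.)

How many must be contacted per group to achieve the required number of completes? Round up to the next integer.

n = 115 per group

n = (z_α + z_β)² · (σ₁² + σ₂²) / δ²
  = (1.645 + 1.036)² · (2·8² = 128) / 3.9²
  = 7.1878 · 128 / 15.21
  = 60.49
Design effect: 1.7 × 60.49 = 102.83.
Adjust for 90% response: 102.83 / 0.90 = 114.26.
Round up → n = 115 per group.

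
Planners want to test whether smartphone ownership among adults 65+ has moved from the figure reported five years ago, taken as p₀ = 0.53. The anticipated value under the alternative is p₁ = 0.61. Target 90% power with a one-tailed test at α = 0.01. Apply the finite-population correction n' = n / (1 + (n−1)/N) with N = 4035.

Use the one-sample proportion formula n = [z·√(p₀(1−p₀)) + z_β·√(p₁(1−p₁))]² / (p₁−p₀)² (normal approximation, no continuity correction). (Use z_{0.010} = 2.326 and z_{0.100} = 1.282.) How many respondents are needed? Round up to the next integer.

n = [z_α·√(p₀q₀) + z_β·√(p₁q₁)]² / (p₁ − p₀)²
  = [2.326·√(0.53·0.47) + 1.282·√(0.61·0.39)]² / (0.08)²
  = [2.326·0.4991 + 1.282·0.4877]² / 0.0064
  = [1.7862]² / 0.0064
  = 498.52
Finite-population correction (N = 4035): 498.52 / (1 + (498.52 − 1)/4035) = 443.80.
Round up → n = 444.

n = 444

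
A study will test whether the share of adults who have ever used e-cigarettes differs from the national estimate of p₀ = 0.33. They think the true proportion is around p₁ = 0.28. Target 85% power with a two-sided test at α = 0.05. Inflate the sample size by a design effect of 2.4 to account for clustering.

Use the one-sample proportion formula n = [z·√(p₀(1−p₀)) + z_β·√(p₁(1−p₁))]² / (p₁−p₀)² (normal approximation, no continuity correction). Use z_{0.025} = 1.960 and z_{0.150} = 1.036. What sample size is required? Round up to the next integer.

n = [z_{α/2}·√(p₀q₀) + z_β·√(p₁q₁)]² / (p₁ − p₀)²
  = [1.960·√(0.33·0.67) + 1.036·√(0.28·0.72)]² / (-0.05)²
  = [1.960·0.4702 + 1.036·0.4490]² / 0.0025
  = [1.3868]² / 0.0025
  = 769.26
Design effect: 2.4 × 769.26 = 1846.23.
Round up → n = 1847.

n = 1847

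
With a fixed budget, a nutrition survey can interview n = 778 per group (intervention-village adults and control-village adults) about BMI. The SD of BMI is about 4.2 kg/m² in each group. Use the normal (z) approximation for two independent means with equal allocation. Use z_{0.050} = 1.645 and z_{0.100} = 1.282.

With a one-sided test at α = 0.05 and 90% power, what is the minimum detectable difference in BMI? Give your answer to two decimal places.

δ = (z_α + z_β) · √((σ₁²+σ₂²)/n)
  = (1.645 + 1.282) · √(35.28/778)
  = 2.927 · √0.04535
  = 2.927 · 0.2129
  = 0.6233

Minimum detectable difference ≈ 0.62 kg/m²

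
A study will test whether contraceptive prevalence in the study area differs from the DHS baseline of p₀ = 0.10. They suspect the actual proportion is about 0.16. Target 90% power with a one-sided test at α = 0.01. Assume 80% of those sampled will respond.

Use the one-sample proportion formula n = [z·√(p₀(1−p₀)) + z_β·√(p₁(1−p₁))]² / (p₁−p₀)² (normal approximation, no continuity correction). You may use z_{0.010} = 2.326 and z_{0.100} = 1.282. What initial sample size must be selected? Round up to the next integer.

n = [z_α·√(p₀q₀) + z_β·√(p₁q₁)]² / (p₁ − p₀)²
  = [2.326·√(0.10·0.90) + 1.282·√(0.16·0.84)]² / (0.06)²
  = [2.326·0.3000 + 1.282·0.3666]² / 0.0036
  = [1.1678]² / 0.0036
  = 378.81
Adjust for 80% response: 378.81 / 0.80 = 473.52.
Round up → n = 474.

n = 474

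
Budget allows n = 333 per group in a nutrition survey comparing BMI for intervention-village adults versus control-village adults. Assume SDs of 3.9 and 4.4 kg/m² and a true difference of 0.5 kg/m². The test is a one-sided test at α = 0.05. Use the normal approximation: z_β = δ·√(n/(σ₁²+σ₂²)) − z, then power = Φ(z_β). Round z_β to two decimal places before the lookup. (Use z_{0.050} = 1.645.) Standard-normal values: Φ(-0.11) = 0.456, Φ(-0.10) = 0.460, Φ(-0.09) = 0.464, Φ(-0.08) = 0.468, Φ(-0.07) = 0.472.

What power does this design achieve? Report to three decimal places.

z_β = δ·√(n/(σ₁²+σ₂²)) − z_α
    = 0.5 · √(333/34.57) − 1.645
    = 0.5 · 3.10365 − 1.645
    = 1.5518 − 1.645 = -0.0932 → -0.09
Power = Φ(-0.09) = 0.464.

Power ≈ 0.464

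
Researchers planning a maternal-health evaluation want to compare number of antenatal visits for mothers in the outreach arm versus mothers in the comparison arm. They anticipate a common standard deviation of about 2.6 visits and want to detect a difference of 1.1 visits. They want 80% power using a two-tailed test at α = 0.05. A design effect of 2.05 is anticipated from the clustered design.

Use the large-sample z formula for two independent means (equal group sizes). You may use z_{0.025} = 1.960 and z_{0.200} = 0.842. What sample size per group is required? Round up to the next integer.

n = (z_{α/2} + z_β)² · (σ₁² + σ₂²) / δ²
  = (1.960 + 0.842)² · (2·2.6² = 13.52) / 1.1²
  = 7.8512 · 13.52 / 1.21
  = 87.73
Design effect: 2.05 × 87.73 = 179.84.
Round up → n = 180 per group.

n = 180 per group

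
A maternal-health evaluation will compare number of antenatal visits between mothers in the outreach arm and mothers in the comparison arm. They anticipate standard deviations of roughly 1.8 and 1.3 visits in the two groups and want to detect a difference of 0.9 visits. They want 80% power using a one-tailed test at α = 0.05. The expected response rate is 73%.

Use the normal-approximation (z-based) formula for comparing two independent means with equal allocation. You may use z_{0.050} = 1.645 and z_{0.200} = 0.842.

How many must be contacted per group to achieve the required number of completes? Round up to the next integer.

n = (z_α + z_β)² · (σ₁² + σ₂²) / δ²
  = (1.645 + 0.842)² · (1.8² + 1.3² = 4.93) / 0.9²
  = 6.1852 · 4.93 / 0.81
  = 37.65
Adjust for 73% response: 37.65 / 0.73 = 51.57.
Round up → n = 52 per group.

n = 52 per group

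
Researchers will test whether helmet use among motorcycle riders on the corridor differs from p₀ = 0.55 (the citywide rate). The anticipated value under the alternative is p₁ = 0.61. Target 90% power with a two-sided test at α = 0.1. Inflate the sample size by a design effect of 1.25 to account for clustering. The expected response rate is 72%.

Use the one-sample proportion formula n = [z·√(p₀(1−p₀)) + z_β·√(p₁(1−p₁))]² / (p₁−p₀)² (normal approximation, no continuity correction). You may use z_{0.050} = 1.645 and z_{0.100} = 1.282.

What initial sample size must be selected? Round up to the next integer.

n = [z_{α/2}·√(p₀q₀) + z_β·√(p₁q₁)]² / (p₁ − p₀)²
  = [1.645·√(0.55·0.45) + 1.282·√(0.61·0.39)]² / (0.06)²
  = [1.645·0.4975 + 1.282·0.4877]² / 0.0036
  = [1.4437]² / 0.0036
  = 578.94
Design effect: 1.25 × 578.94 = 723.68.
Adjust for 72% response: 723.68 / 0.72 = 1005.11.
Round up → n = 1006.

n = 1006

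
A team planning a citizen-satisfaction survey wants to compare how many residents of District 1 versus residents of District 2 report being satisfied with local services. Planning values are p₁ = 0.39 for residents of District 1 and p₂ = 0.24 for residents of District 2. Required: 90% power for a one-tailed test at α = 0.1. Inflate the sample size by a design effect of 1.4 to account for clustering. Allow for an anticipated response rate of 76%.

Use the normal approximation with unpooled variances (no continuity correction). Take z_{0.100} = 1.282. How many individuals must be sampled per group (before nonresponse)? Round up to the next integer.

n = 227 per group

n = (z_α + z_β)² · [p₁(1−p₁) + p₂(1−p₂)] / (p₁ − p₂)²
  = (1.282 + 1.282)² · (0.39·0.61 + 0.24·0.76) / (0.15)²
  = (2.564)² · (0.2379 + 0.1824) / 0.0225
  = 6.5741 · 0.4203 / 0.0225
  = 122.80
Design effect: 1.4 × 122.80 = 171.93.
Adjust for 76% response: 171.93 / 0.76 = 226.22.
Round up → n = 227 per group.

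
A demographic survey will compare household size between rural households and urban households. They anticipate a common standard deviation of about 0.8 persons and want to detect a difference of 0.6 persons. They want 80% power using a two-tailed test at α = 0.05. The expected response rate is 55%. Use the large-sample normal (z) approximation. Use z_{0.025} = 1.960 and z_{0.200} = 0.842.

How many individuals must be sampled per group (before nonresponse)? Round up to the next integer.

n = 51 per group

n = (z_{α/2} + z_β)² · (σ₁² + σ₂²) / δ²
  = (1.960 + 0.842)² · (2·0.8² = 1.28) / 0.6²
  = 7.8512 · 1.28 / 0.36
  = 27.92
Adjust for 55% response: 27.92 / 0.55 = 50.76.
Round up → n = 51 per group.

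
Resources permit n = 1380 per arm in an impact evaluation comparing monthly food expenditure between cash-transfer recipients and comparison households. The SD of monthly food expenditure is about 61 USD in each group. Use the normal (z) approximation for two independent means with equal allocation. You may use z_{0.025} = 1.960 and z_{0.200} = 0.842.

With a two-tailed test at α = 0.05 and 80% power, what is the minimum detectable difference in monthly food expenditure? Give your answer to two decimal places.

Minimum detectable difference ≈ 6.51 USD

δ = (z_{α/2} + z_β) · √((σ₁²+σ₂²)/n)
  = (1.960 + 0.842) · √(7442/1380)
  = 2.802 · √5.3928
  = 2.802 · 2.3222
  = 6.5069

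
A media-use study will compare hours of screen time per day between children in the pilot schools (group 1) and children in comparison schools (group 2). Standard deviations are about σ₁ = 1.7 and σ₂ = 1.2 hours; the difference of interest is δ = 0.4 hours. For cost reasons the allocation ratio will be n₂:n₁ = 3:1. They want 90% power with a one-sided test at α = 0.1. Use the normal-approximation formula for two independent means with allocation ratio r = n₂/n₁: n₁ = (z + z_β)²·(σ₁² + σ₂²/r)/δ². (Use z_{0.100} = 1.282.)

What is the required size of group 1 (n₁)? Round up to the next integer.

n₁ = (z_α + z_β)² · (σ₁² + σ₂²/r) / δ²
   = (1.282 + 1.282)² · (1.7² + 1.2²/3) / 0.4²
   = 6.5741 · (2.89 + 0.48) / 0.16
   = 6.5741 · 3.37 / 0.16
   = 138.47
Round up → n₁ = 139; n₂ = r·n₁ = 3 × 139 = 417.

n₁ = 139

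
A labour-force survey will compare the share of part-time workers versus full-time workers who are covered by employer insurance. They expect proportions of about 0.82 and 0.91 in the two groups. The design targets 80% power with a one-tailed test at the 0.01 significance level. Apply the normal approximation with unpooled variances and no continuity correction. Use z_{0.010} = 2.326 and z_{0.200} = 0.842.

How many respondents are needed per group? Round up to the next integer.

n = 285 per group

n = (z_α + z_β)² · [p₁(1−p₁) + p₂(1−p₂)] / (p₁ − p₂)²
  = (2.326 + 0.842)² · (0.82·0.18 + 0.91·0.09) / (-0.09)²
  = (3.168)² · (0.1476 + 0.0819) / 0.0081
  = 10.0362 · 0.2295 / 0.0081
  = 284.36
Round up → n = 285 per group.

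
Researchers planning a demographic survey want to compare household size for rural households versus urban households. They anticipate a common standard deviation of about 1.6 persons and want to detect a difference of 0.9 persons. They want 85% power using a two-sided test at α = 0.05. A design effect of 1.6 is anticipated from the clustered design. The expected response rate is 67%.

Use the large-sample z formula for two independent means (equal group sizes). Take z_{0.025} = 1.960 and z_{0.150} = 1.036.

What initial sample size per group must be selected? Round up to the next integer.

n = 136 per group

n = (z_{α/2} + z_β)² · (σ₁² + σ₂²) / δ²
  = (1.960 + 1.036)² · (2·1.6² = 5.12) / 0.9²
  = 8.9760 · 5.12 / 0.81
  = 56.74
Design effect: 1.6 × 56.74 = 90.78.
Adjust for 67% response: 90.78 / 0.67 = 135.49.
Round up → n = 136 per group.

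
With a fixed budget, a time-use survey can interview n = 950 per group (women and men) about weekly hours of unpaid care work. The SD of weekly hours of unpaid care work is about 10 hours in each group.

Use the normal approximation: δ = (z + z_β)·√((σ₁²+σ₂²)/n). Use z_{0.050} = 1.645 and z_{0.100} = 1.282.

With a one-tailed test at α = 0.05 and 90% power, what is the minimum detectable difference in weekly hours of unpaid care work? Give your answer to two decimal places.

δ = (z_α + z_β) · √((σ₁²+σ₂²)/n)
  = (1.645 + 1.282) · √(200/950)
  = 2.927 · √0.21053
  = 2.927 · 0.4588
  = 1.3430

Minimum detectable difference ≈ 1.34 hours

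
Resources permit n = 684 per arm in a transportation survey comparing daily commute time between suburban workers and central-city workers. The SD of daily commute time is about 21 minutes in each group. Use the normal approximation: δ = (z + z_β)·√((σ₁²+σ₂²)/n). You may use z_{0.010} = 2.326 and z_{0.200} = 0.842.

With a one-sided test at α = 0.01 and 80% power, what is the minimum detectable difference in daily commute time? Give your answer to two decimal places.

Minimum detectable difference ≈ 3.60 minutes

δ = (z_α + z_β) · √((σ₁²+σ₂²)/n)
  = (2.326 + 0.842) · √(882/684)
  = 3.168 · √1.2895
  = 3.168 · 1.1355
  = 3.5974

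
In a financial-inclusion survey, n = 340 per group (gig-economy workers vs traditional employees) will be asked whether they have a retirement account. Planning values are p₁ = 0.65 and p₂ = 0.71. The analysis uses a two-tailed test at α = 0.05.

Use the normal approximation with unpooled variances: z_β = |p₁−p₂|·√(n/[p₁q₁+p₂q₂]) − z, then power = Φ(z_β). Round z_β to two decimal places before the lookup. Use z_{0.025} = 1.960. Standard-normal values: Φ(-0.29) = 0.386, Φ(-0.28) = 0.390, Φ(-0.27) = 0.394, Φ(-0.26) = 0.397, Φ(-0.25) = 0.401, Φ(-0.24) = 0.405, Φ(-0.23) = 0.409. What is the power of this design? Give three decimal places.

Power ≈ 0.390

z_β = |p₁−p₂|·√(n/[p₁q₁+p₂q₂]) − z_{α/2}
    = 0.06 · √(340/0.4334) − 1.960
    = 0.06 · 28.0088 − 1.960
    = 1.6805 − 1.960 = -0.2795 → -0.28
Power = Φ(-0.28) = 0.390.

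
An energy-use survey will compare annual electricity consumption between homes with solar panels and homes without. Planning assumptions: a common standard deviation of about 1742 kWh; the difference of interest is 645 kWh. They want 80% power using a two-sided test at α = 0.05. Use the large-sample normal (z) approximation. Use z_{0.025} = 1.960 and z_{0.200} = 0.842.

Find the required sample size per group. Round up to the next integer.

n = (z_{α/2} + z_β)² · (σ₁² + σ₂²) / δ²
  = (1.960 + 0.842)² · (2·1742² = 6069128) / 645²
  = 7.8512 · 6069128 / 416025
  = 114.54
Round up → n = 115 per group.

n = 115 per group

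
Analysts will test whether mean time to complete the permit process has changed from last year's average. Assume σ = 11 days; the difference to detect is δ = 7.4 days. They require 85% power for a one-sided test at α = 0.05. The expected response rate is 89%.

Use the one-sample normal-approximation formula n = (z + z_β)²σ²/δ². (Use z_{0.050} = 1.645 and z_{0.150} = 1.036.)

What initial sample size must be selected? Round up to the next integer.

n = (z_α + z_β)² · σ² / δ²
  = (1.645 + 1.036)² · 11² / 7.4²
  = 7.1878 · 121 / 54.76
  = 15.88
Adjust for 89% response: 15.88 / 0.89 = 17.85.
Round up → n = 18.

n = 18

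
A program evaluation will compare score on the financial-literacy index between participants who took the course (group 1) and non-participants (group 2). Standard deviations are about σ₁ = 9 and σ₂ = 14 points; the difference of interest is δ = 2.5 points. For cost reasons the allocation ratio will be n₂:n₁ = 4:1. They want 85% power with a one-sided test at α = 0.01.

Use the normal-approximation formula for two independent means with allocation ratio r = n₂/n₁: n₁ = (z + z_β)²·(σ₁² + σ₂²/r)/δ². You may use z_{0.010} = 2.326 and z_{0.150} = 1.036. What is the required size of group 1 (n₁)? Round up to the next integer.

n₁ = (z_α + z_β)² · (σ₁² + σ₂²/r) / δ²
   = (2.326 + 1.036)² · (9² + 14²/4) / 2.5²
   = 11.3030 · (81 + 49) / 6.25
   = 11.3030 · 130 / 6.25
   = 235.10
Round up → n₁ = 236; n₂ = r·n₁ = 4 × 236 = 944.

n₁ = 236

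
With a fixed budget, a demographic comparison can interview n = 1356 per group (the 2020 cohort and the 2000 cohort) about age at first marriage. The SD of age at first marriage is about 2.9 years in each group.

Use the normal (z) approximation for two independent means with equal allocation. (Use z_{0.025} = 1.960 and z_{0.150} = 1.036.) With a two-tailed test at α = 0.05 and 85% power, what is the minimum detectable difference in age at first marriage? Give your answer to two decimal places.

Minimum detectable difference ≈ 0.33 years

δ = (z_{α/2} + z_β) · √((σ₁²+σ₂²)/n)
  = (1.960 + 1.036) · √(16.82/1356)
  = 2.996 · √0.0124
  = 2.996 · 0.1114
  = 0.3337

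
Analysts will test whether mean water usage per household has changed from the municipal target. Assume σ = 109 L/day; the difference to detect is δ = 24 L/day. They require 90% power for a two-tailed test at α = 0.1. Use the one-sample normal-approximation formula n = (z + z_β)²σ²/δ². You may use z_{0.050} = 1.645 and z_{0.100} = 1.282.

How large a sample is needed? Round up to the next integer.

n = (z_{α/2} + z_β)² · σ² / δ²
  = (1.645 + 1.282)² · 109² / 24²
  = 8.5673 · 11881 / 576
  = 176.72
Round up → n = 177.

n = 177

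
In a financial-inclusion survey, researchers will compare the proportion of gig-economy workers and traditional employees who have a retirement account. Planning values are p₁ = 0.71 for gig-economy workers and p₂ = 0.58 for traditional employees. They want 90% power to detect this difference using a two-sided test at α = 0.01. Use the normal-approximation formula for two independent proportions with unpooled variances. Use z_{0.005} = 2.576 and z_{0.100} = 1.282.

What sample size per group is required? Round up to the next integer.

n = (z_{α/2} + z_β)² · [p₁(1−p₁) + p₂(1−p₂)] / (p₁ − p₂)²
  = (2.576 + 1.282)² · (0.71·0.29 + 0.58·0.42) / (0.13)²
  = (3.858)² · (0.2059 + 0.2436) / 0.0169
  = 14.8842 · 0.4495 / 0.0169
  = 395.88
Round up → n = 396 per group.

n = 396 per group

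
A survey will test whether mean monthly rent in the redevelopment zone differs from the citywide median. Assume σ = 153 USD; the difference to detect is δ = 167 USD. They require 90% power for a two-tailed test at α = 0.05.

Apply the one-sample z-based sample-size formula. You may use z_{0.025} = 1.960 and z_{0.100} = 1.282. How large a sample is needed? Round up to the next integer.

n = 9

n = (z_{α/2} + z_β)² · σ² / δ²
  = (1.960 + 1.282)² · 153² / 167²
  = 10.5106 · 23409 / 27889
  = 8.82
Round up → n = 9.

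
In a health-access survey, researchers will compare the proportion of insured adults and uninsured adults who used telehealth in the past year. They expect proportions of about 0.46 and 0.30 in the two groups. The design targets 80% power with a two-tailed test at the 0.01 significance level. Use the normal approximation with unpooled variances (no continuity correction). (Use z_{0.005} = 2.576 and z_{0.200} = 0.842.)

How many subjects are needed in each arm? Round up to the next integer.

n = (z_{α/2} + z_β)² · [p₁(1−p₁) + p₂(1−p₂)] / (p₁ − p₂)²
  = (2.576 + 0.842)² · (0.46·0.54 + 0.30·0.70) / (0.16)²
  = (3.418)² · (0.2484 + 0.2100) / 0.0256
  = 11.6827 · 0.4584 / 0.0256
  = 209.19
Round up → n = 210 per group.

n = 210 per group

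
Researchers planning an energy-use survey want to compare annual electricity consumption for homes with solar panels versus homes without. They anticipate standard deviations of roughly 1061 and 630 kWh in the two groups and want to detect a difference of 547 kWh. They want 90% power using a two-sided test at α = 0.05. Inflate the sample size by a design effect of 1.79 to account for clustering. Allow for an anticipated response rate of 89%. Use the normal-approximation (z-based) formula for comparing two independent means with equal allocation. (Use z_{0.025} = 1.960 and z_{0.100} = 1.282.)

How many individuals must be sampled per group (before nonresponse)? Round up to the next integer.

n = 108 per group

n = (z_{α/2} + z_β)² · (σ₁² + σ₂²) / δ²
  = (1.960 + 1.282)² · (1061² + 630² = 1522621) / 547²
  = 10.5106 · 1522621 / 299209
  = 53.49
Design effect: 1.79 × 53.49 = 95.74.
Adjust for 89% response: 95.74 / 0.89 = 107.57.
Round up → n = 108 per group.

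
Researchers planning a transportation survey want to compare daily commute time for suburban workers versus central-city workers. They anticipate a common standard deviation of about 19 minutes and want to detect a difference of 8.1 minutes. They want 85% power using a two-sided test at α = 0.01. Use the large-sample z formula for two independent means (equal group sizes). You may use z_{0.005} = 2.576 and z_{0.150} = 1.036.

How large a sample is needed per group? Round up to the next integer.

n = 144 per group

n = (z_{α/2} + z_β)² · (σ₁² + σ₂²) / δ²
  = (2.576 + 1.036)² · (2·19² = 722) / 8.1²
  = 13.0465 · 722 / 65.61
  = 143.57
Round up → n = 144 per group.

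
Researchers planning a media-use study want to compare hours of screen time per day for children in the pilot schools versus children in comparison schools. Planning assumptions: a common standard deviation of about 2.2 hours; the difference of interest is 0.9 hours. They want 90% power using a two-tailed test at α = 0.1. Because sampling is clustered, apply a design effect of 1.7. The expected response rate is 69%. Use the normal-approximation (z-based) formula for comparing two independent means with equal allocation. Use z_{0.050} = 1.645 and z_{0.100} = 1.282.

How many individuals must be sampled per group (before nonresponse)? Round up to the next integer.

n = 253 per group

n = (z_{α/2} + z_β)² · (σ₁² + σ₂²) / δ²
  = (1.645 + 1.282)² · (2·2.2² = 9.68) / 0.9²
  = 8.5673 · 9.68 / 0.81
  = 102.38
Design effect: 1.7 × 102.38 = 174.05.
Adjust for 69% response: 174.05 / 0.69 = 252.25.
Round up → n = 253 per group.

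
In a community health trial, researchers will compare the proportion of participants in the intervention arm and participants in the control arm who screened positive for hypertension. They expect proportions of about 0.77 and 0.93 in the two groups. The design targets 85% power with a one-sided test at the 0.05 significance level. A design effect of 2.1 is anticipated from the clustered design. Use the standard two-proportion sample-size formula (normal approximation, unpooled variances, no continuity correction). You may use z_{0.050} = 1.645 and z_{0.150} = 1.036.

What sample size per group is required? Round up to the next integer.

n = (z_α + z_β)² · [p₁(1−p₁) + p₂(1−p₂)] / (p₁ − p₂)²
  = (1.645 + 1.036)² · (0.77·0.23 + 0.93·0.07) / (-0.16)²
  = (2.681)² · (0.1771 + 0.0651) / 0.0256
  = 7.1878 · 0.2422 / 0.0256
  = 68.00
Design effect: 2.1 × 68.00 = 142.81.
Round up → n = 143 per group.

n = 143 per group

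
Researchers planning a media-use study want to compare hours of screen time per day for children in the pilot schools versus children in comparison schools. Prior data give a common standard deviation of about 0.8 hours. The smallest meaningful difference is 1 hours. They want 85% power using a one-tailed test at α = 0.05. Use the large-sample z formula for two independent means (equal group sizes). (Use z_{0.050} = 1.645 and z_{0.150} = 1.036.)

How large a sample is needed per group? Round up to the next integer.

n = 10 per group

n = (z_α + z_β)² · (σ₁² + σ₂²) / δ²
  = (1.645 + 1.036)² · (2·0.8² = 1.28) / 1²
  = 7.1878 · 1.28 / 1
  = 9.20
Round up → n = 10 per group.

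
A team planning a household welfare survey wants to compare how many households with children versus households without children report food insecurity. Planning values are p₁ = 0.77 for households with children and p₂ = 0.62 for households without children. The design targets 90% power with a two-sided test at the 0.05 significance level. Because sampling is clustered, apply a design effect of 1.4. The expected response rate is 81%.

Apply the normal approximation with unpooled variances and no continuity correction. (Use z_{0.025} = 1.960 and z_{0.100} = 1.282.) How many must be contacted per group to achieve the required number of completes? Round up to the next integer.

n = (z_{α/2} + z_β)² · [p₁(1−p₁) + p₂(1−p₂)] / (p₁ − p₂)²
  = (1.960 + 1.282)² · (0.77·0.23 + 0.62·0.38) / (0.15)²
  = (3.242)² · (0.1771 + 0.2356) / 0.0225
  = 10.5106 · 0.4127 / 0.0225
  = 192.79
Design effect: 1.4 × 192.79 = 269.90.
Adjust for 81% response: 269.90 / 0.81 = 333.21.
Round up → n = 334 per group.

n = 334 per group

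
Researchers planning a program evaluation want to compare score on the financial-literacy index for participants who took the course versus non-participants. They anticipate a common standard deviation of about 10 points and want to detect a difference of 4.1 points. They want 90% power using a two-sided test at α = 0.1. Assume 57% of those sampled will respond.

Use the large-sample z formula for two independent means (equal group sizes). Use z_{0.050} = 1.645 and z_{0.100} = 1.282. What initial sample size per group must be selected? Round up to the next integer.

n = 179 per group

n = (z_{α/2} + z_β)² · (σ₁² + σ₂²) / δ²
  = (1.645 + 1.282)² · (2·10² = 200) / 4.1²
  = 8.5673 · 200 / 16.81
  = 101.93
Adjust for 57% response: 101.93 / 0.57 = 178.83.
Round up → n = 179 per group.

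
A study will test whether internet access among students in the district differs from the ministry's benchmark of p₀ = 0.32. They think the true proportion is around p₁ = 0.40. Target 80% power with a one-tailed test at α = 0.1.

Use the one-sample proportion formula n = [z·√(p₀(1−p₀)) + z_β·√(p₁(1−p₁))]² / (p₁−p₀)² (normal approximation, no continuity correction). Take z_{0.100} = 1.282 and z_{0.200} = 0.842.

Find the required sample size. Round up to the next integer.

n = 160

n = [z_α·√(p₀q₀) + z_β·√(p₁q₁)]² / (p₁ − p₀)²
  = [1.282·√(0.32·0.68) + 0.842·√(0.40·0.60)]² / (0.08)²
  = [1.282·0.4665 + 0.842·0.4899]² / 0.0064
  = [1.0105]² / 0.0064
  = 159.55
Round up → n = 160.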